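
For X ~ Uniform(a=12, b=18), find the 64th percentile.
15.8400

We have X ~ Uniform(a=12, b=18).

We want to find x such that P(X ≤ x) = 0.64.

This is the 64th percentile, which means 64% of values fall below this point.

Using the inverse CDF (quantile function):
x = F⁻¹(0.64) = 15.8400

Verification: P(X ≤ 15.8400) = 0.64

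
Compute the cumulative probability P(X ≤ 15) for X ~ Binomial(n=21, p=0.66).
0.771239

We have X ~ Binomial(n=21, p=0.66).

The CDF gives us P(X ≤ k).

Using the CDF:
P(X ≤ 15) = 0.771239

This means there's approximately a 77.1% chance that X is at most 15.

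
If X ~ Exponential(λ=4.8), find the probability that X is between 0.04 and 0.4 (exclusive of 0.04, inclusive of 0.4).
0.678700

We have X ~ Exponential(λ=4.8).

To find P(0.04 < X ≤ 0.4), we use:
P(0.04 < X ≤ 0.4) = P(X ≤ 0.4) - P(X ≤ 0.04)
                 = F(0.4) - F(0.04)
                 = 0.853393 - 0.174693
                 = 0.678700

So there's approximately a 67.9% chance that X falls in this range.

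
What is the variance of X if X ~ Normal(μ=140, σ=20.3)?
412.0900

We have X ~ Normal(μ=140, σ=20.3).

For a Normal distribution with μ=140, σ=20.3:
Var(X) = 412.0900

The variance measures the spread of the distribution around the mean.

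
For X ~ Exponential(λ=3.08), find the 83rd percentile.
0.5753

We have X ~ Exponential(λ=3.08).

We want to find x such that P(X ≤ x) = 0.83.

This is the 83rd percentile, which means 83% of values fall below this point.

Using the inverse CDF (quantile function):
x = F⁻¹(0.83) = 0.5753

Verification: P(X ≤ 0.5753) = 0.83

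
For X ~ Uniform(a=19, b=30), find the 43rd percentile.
23.7300

We have X ~ Uniform(a=19, b=30).

We want to find x such that P(X ≤ x) = 0.43.

This is the 43rd percentile, which means 43% of values fall below this point.

Using the inverse CDF (quantile function):
x = F⁻¹(0.43) = 23.7300

Verification: P(X ≤ 23.7300) = 0.43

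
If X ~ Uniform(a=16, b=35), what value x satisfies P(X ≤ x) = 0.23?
20.3700

We have X ~ Uniform(a=16, b=35).

We want to find x such that P(X ≤ x) = 0.23.

This is the 23rd percentile, which means 23% of values fall below this point.

Using the inverse CDF (quantile function):
x = F⁻¹(0.23) = 20.3700

Verification: P(X ≤ 20.3700) = 0.23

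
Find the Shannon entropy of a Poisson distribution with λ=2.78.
1.8896 nats

We have X ~ Poisson(λ=2.78).

The Shannon entropy measures the uncertainty or information content of the distribution.

For a Poisson distribution with λ=2.78:
H(X) = 1.8896 nats

(In bits, this would be 2.7261 bits.)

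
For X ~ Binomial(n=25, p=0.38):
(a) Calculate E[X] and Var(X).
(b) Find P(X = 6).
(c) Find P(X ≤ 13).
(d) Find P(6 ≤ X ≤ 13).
(a) E[X] = 9.5000, Var(X) = 5.8900
(b) P(X = 6) = 0.060585
(c) P(X ≤ 13) = 0.948475
(d) P(6 ≤ X ≤ 13) = 0.903051

We have X ~ Binomial(n=25, p=0.38).

(a) Moments:
E[X] = 9.5000
Var(X) = 5.8900
σ = √Var(X) = 2.4269

(b) Point probability using PMF:
P(X = 6) = 0.060585

(c) Cumulative probability using CDF:
P(X ≤ 13) = F(13) = 0.948475

(d) Range probability:
P(6 ≤ X ≤ 13) = P(X ≤ 13) - P(X ≤ 5)
                   = F(13) - F(5)
                   = 0.948475 - 0.045425
                   = 0.903051

This means approximately 90.3% of outcomes fall in the interval [6, 13].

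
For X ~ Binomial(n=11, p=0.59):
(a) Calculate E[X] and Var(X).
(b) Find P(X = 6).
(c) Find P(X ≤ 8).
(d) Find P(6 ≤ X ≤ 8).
(a) E[X] = 6.4900, Var(X) = 2.6609
(b) P(X = 6) = 0.225774
(c) P(X ≤ 8) = 0.893839
(d) P(6 ≤ X ≤ 8) = 0.624816

We have X ~ Binomial(n=11, p=0.59).

(a) Moments:
E[X] = 6.4900
Var(X) = 2.6609
σ = √Var(X) = 1.6312

(b) Point probability using PMF:
P(X = 6) = 0.225774

(c) Cumulative probability using CDF:
P(X ≤ 8) = F(8) = 0.893839

(d) Range probability:
P(6 ≤ X ≤ 8) = P(X ≤ 8) - P(X ≤ 5)
                   = F(8) - F(5)
                   = 0.893839 - 0.269024
                   = 0.624816

This means approximately 62.5% of outcomes fall in the interval [6, 8].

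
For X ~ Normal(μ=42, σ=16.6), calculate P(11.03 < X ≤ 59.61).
0.824575

We have X ~ Normal(μ=42, σ=16.6).

To find P(11.03 < X ≤ 59.61), we use:
P(11.03 < X ≤ 59.61) = P(X ≤ 59.61) - P(X ≤ 11.03)
                 = F(59.61) - F(11.03)
                 = 0.855619 - 0.031044
                 = 0.824575

So there's approximately a 82.5% chance that X falls in this range.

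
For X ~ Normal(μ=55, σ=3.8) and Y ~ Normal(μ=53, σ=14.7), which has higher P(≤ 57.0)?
X has higher probability (P(X ≤ 57.0) = 0.7007 > P(Y ≤ 57.0) = 0.6072)

Compute P(≤ 57.0) for each distribution:

X ~ Normal(μ=55, σ=3.8):
P(X ≤ 57.0) = 0.7007

Y ~ Normal(μ=53, σ=14.7):
P(Y ≤ 57.0) = 0.6072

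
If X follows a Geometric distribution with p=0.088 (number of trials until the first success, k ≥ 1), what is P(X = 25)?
0.009646

We have X ~ Geometric(p=0.088) (number of trials until the first success, k ≥ 1).

For a Geometric distribution, the PMF gives us the probability of each outcome.

Using the PMF formula:
P(X = 25) = 0.009646

Rounded to 4 decimal places: 0.0096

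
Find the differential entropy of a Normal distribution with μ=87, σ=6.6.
3.3060 nats

We have X ~ Normal(μ=87, σ=6.6).

The differential entropy measures the uncertainty or information content of the distribution.

For a Normal distribution with μ=87, σ=6.6:
h(X) = 3.3060 nats

(In bits, this would be 4.7696 bits.)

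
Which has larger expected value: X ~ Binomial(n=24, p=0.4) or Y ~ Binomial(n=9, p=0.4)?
X has larger mean (9.6000 > 3.6000)

Compute the expected value for each distribution:

X ~ Binomial(n=24, p=0.4):
E[X] = 9.6000

Y ~ Binomial(n=9, p=0.4):
E[Y] = 3.6000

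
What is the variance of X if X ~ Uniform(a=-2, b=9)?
10.0833

We have X ~ Uniform(a=-2, b=9).

For a Uniform distribution with a=-2, b=9:
Var(X) = 10.0833

The variance measures the spread of the distribution around the mean.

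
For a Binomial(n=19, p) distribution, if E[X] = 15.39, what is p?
p = 0.81

For a Binomial(n, p) distribution:
E[X] = n × p

Given n = 19 and E[X] = 15.39:
15.39 = 19 × p
p = 15.39 / 19 = 0.81

Verification: Binomial(19, 0.81) has E[X] = 15.39 ✓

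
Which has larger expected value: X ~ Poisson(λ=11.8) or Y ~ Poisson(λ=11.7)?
X has larger mean (11.8000 > 11.7000)

Compute the expected value for each distribution:

X ~ Poisson(λ=11.8):
E[X] = 11.8000

Y ~ Poisson(λ=11.7):
E[Y] = 11.7000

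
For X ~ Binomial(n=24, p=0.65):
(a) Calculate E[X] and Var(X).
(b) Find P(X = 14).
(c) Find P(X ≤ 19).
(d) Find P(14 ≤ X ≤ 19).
(a) E[X] = 15.6000, Var(X) = 5.4600
(b) P(X = 14) = 0.130017
(c) P(X ≤ 19) = 0.957836
(d) P(14 ≤ X ≤ 19) = 0.774504

We have X ~ Binomial(n=24, p=0.65).

(a) Moments:
E[X] = 15.6000
Var(X) = 5.4600
σ = √Var(X) = 2.3367

(b) Point probability using PMF:
P(X = 14) = 0.130017

(c) Cumulative probability using CDF:
P(X ≤ 19) = F(19) = 0.957836

(d) Range probability:
P(14 ≤ X ≤ 19) = P(X ≤ 19) - P(X ≤ 13)
                   = F(19) - F(13)
                   = 0.957836 - 0.183333
                   = 0.774504

This means approximately 77.5% of outcomes fall in the interval [14, 19].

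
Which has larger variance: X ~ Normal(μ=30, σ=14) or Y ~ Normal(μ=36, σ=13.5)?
X has larger variance (196.0000 > 182.2500)

Compute the variance for each distribution:

X ~ Normal(μ=30, σ=14):
Var(X) = 196.0000

Y ~ Normal(μ=36, σ=13.5):
Var(Y) = 182.2500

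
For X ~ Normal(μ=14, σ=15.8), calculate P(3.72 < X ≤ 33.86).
0.637975

We have X ~ Normal(μ=14, σ=15.8).

To find P(3.72 < X ≤ 33.86), we use:
P(3.72 < X ≤ 33.86) = P(X ≤ 33.86) - P(X ≤ 3.72)
                 = F(33.86) - F(3.72)
                 = 0.895616 - 0.257642
                 = 0.637975

So there's approximately a 63.8% chance that X falls in this range.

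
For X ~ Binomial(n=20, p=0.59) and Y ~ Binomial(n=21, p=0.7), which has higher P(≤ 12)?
X has higher probability (P(X ≤ 12) = 0.6196 > P(Y ≤ 12) = 0.1477)

Compute P(≤ 12) for each distribution:

X ~ Binomial(n=20, p=0.59):
P(X ≤ 12) = 0.6196

Y ~ Binomial(n=21, p=0.7):
P(Y ≤ 12) = 0.1477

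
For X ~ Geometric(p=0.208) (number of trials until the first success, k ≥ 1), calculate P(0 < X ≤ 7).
0.804532

We have X ~ Geometric(p=0.208) (number of trials until the first success, k ≥ 1).

To find P(0 < X ≤ 7), we use:
P(0 < X ≤ 7) = P(X ≤ 7) - P(X ≤ 0)
                 = F(7) - F(0)
                 = 0.804532 - 0.000000
                 = 0.804532

So there's approximately a 80.5% chance that X falls in this range.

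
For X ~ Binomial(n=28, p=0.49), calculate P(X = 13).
0.144365

We have X ~ Binomial(n=28, p=0.49).

For a Binomial distribution, the PMF gives us the probability of each outcome.

Using the PMF formula:
P(X = 13) = 0.144365

Rounded to 4 decimal places: 0.1444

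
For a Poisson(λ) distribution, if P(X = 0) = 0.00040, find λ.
λ = 7.8240

For a Poisson(λ) distribution, the PMF at 0 is:
P(X = 0) = λ^0 e^(-λ) / 0! = e^(-λ)

Given P(X = 0) = 0.00040:
e^(-λ) = 0.00040
-λ = ln(0.00040)
λ = -ln(0.00040) = 7.8240

Verification: e^(-7.8240) = 0.00040 ✓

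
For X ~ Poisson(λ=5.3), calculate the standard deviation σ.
2.3022

We have X ~ Poisson(λ=5.3).

For a Poisson distribution with λ=5.3:
σ = √Var(X) = 2.3022

The standard deviation is the square root of the variance.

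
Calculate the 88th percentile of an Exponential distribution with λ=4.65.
0.4560

We have X ~ Exponential(λ=4.65).

We want to find x such that P(X ≤ x) = 0.88.

This is the 88th percentile, which means 88% of values fall below this point.

Using the inverse CDF (quantile function):
x = F⁻¹(0.88) = 0.4560

Verification: P(X ≤ 0.4560) = 0.88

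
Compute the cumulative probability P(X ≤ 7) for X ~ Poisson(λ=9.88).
0.231225

We have X ~ Poisson(λ=9.88).

The CDF gives us P(X ≤ k).

Using the CDF:
P(X ≤ 7) = 0.231225

This means there's approximately a 23.1% chance that X is at most 7.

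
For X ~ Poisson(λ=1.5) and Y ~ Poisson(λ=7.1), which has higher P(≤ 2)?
X has higher probability (P(X ≤ 2) = 0.8088 > P(Y ≤ 2) = 0.0275)

Compute P(≤ 2) for each distribution:

X ~ Poisson(λ=1.5):
P(X ≤ 2) = 0.8088

Y ~ Poisson(λ=7.1):
P(Y ≤ 2) = 0.0275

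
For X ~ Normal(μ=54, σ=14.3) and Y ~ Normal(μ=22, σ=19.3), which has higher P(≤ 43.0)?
Y has higher probability (P(Y ≤ 43.0) = 0.8617 > P(X ≤ 43.0) = 0.2209)

Compute P(≤ 43.0) for each distribution:

X ~ Normal(μ=54, σ=14.3):
P(X ≤ 43.0) = 0.2209

Y ~ Normal(μ=22, σ=19.3):
P(Y ≤ 43.0) = 0.8617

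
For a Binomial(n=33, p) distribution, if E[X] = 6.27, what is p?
p = 0.19

For a Binomial(n, p) distribution:
E[X] = n × p

Given n = 33 and E[X] = 6.27:
6.27 = 33 × p
p = 6.27 / 33 = 0.19

Verification: Binomial(33, 0.19) has E[X] = 6.27 ✓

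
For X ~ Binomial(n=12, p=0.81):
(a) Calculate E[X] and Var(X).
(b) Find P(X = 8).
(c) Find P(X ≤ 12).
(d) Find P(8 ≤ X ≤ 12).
(a) E[X] = 9.7200, Var(X) = 1.8468
(b) P(X = 8) = 0.119536
(c) P(X ≤ 12) = 1.000000
(d) P(8 ≤ X ≤ 12) = 0.939989

We have X ~ Binomial(n=12, p=0.81).

(a) Moments:
E[X] = 9.7200
Var(X) = 1.8468
σ = √Var(X) = 1.3590

(b) Point probability using PMF:
P(X = 8) = 0.119536

(c) Cumulative probability using CDF:
P(X ≤ 12) = F(12) = 1.000000

(d) Range probability:
P(8 ≤ X ≤ 12) = P(X ≤ 12) - P(X ≤ 7)
                   = F(12) - F(7)
                   = 1.000000 - 0.060011
                   = 0.939989

This means approximately 94.0% of outcomes fall in the interval [8, 12].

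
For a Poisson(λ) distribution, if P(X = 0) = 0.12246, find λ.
λ = 2.1000

For a Poisson(λ) distribution, the PMF at 0 is:
P(X = 0) = λ^0 e^(-λ) / 0! = e^(-λ)

Given P(X = 0) = 0.12246:
e^(-λ) = 0.12246
-λ = ln(0.12246)
λ = -ln(0.12246) = 2.1000

Verification: e^(-2.1000) = 0.12246 ✓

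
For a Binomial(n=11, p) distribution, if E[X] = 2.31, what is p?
p = 0.21

For a Binomial(n, p) distribution:
E[X] = n × p

Given n = 11 and E[X] = 2.31:
2.31 = 11 × p
p = 2.31 / 11 = 0.21

Verification: Binomial(11, 0.21) has E[X] = 2.31 ✓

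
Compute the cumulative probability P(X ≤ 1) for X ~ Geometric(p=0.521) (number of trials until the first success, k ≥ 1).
0.521000

We have X ~ Geometric(p=0.521) (number of trials until the first success, k ≥ 1).

The CDF gives us P(X ≤ k).

Using the CDF:
P(X ≤ 1) = 0.521000

This means there's approximately a 52.1% chance that X is at most 1.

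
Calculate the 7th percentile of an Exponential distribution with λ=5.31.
0.0137

We have X ~ Exponential(λ=5.31).

We want to find x such that P(X ≤ x) = 0.07.

This is the 7th percentile, which means 7% of values fall below this point.

Using the inverse CDF (quantile function):
x = F⁻¹(0.07) = 0.0137

Verification: P(X ≤ 0.0137) = 0.07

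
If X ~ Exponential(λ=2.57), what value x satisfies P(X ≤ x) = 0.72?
0.4953

We have X ~ Exponential(λ=2.57).

We want to find x such that P(X ≤ x) = 0.72.

This is the 72nd percentile, which means 72% of values fall below this point.

Using the inverse CDF (quantile function):
x = F⁻¹(0.72) = 0.4953

Verification: P(X ≤ 0.4953) = 0.72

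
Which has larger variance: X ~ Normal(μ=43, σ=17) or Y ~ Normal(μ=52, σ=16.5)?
X has larger variance (289.0000 > 272.2500)

Compute the variance for each distribution:

X ~ Normal(μ=43, σ=17):
Var(X) = 289.0000

Y ~ Normal(μ=52, σ=16.5):
Var(Y) = 272.2500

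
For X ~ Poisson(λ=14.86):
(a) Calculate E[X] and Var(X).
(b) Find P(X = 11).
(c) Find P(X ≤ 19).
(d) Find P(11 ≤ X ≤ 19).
(a) E[X] = 14.8600, Var(X) = 14.8600
(b) P(X = 11) = 0.068776
(c) P(X ≤ 19) = 0.882877
(d) P(11 ≤ X ≤ 19) = 0.757447

We have X ~ Poisson(λ=14.86).

(a) Moments:
E[X] = 14.8600
Var(X) = 14.8600
σ = √Var(X) = 3.8549

(b) Point probability using PMF:
P(X = 11) = 0.068776

(c) Cumulative probability using CDF:
P(X ≤ 19) = F(19) = 0.882877

(d) Range probability:
P(11 ≤ X ≤ 19) = P(X ≤ 19) - P(X ≤ 10)
                   = F(19) - F(10)
                   = 0.882877 - 0.125430
                   = 0.757447

This means approximately 75.7% of outcomes fall in the interval [11, 19].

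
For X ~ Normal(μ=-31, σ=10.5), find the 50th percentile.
-31.0000

We have X ~ Normal(μ=-31, σ=10.5).

We want to find x such that P(X ≤ x) = 0.5.

This is the 50th percentile, which means 50% of values fall below this point.

Using the inverse CDF (quantile function):
x = F⁻¹(0.5) = -31.0000

Verification: P(X ≤ -31.0000) = 0.5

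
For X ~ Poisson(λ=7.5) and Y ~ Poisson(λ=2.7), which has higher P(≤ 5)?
Y has higher probability (P(Y ≤ 5) = 0.9433 > P(X ≤ 5) = 0.2414)

Compute P(≤ 5) for each distribution:

X ~ Poisson(λ=7.5):
P(X ≤ 5) = 0.2414

Y ~ Poisson(λ=2.7):
P(Y ≤ 5) = 0.9433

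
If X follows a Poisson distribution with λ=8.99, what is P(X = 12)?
0.072522

We have X ~ Poisson(λ=8.99).

For a Poisson distribution, the PMF gives us the probability of each outcome.

Using the PMF formula:
P(X = 12) = 0.072522

Rounded to 4 decimal places: 0.0725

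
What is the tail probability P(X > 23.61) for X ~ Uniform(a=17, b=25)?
0.173750

We have X ~ Uniform(a=17, b=25).

P(X > 23.61) = 1 - P(X ≤ 23.61)
                = 1 - F(23.61)
                = 1 - 0.826250
                = 0.173750

So there's approximately a 17.4% chance that X exceeds 23.61.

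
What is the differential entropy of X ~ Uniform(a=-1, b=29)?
3.4012 nats

We have X ~ Uniform(a=-1, b=29).

The differential entropy measures the uncertainty or information content of the distribution.

For a Uniform distribution with a=-1, b=29:
h(X) = 3.4012 nats

(In bits, this would be 4.9069 bits.)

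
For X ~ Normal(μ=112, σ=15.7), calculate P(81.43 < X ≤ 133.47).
0.888509

We have X ~ Normal(μ=112, σ=15.7).

To find P(81.43 < X ≤ 133.47), we use:
P(81.43 < X ≤ 133.47) = P(X ≤ 133.47) - P(X ≤ 81.43)
                 = F(133.47) - F(81.43)
                 = 0.914268 - 0.025759
                 = 0.888509

So there's approximately a 88.9% chance that X falls in this range.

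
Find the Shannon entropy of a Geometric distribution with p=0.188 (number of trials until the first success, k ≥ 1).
2.5708 nats

We have X ~ Geometric(p=0.188) (number of trials until the first success, k ≥ 1).

The Shannon entropy measures the uncertainty or information content of the distribution.

For a Geometric distribution with p=0.188 (number of trials until the first success, k ≥ 1):
H(X) = 2.5708 nats

(In bits, this would be 3.7089 bits.)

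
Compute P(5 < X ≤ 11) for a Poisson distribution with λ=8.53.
0.698738

We have X ~ Poisson(λ=8.53).

To find P(5 < X ≤ 11), we use:
P(5 < X ≤ 11) = P(X ≤ 11) - P(X ≤ 5)
                 = F(11) - F(5)
                 = 0.846092 - 0.147354
                 = 0.698738

So there's approximately a 69.9% chance that X falls in this range.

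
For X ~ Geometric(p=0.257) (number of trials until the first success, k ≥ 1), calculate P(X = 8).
0.032126

We have X ~ Geometric(p=0.257) (number of trials until the first success, k ≥ 1).

For a Geometric distribution, the PMF gives us the probability of each outcome.

Using the PMF formula:
P(X = 8) = 0.032126

Rounded to 4 decimal places: 0.0321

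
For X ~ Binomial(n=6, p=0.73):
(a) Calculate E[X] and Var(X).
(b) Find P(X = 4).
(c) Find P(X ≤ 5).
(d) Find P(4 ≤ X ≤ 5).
(a) E[X] = 4.3800, Var(X) = 1.1826
(b) P(X = 4) = 0.310535
(c) P(X ≤ 5) = 0.848666
(d) P(4 ≤ X ≤ 5) = 0.646372

We have X ~ Binomial(n=6, p=0.73).

(a) Moments:
E[X] = 4.3800
Var(X) = 1.1826
σ = √Var(X) = 1.0875

(b) Point probability using PMF:
P(X = 4) = 0.310535

(c) Cumulative probability using CDF:
P(X ≤ 5) = F(5) = 0.848666

(d) Range probability:
P(4 ≤ X ≤ 5) = P(X ≤ 5) - P(X ≤ 3)
                   = F(5) - F(3)
                   = 0.848666 - 0.202293
                   = 0.646372

This means approximately 64.6% of outcomes fall in the interval [4, 5].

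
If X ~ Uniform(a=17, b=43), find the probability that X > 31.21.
0.453462

We have X ~ Uniform(a=17, b=43).

P(X > 31.21) = 1 - P(X ≤ 31.21)
                = 1 - F(31.21)
                = 1 - 0.546538
                = 0.453462

So there's approximately a 45.3% chance that X exceeds 31.21.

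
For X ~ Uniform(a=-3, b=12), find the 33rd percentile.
1.9500

We have X ~ Uniform(a=-3, b=12).

We want to find x such that P(X ≤ x) = 0.33.

This is the 33rd percentile, which means 33% of values fall below this point.

Using the inverse CDF (quantile function):
x = F⁻¹(0.33) = 1.9500

Verification: P(X ≤ 1.9500) = 0.33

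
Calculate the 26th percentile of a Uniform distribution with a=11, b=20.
13.3400

We have X ~ Uniform(a=11, b=20).

We want to find x such that P(X ≤ x) = 0.26.

This is the 26th percentile, which means 26% of values fall below this point.

Using the inverse CDF (quantile function):
x = F⁻¹(0.26) = 13.3400

Verification: P(X ≤ 13.3400) = 0.26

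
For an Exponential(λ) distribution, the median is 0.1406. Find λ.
λ = 4.9299

For X ~ Exponential(λ), the CDF is F(x) = 1 - e^(-λx).
The median m satisfies F(m) = 0.5:
1 - e^(-λm) = 0.5
e^(-λm) = 0.5
λm = ln(2)
m = ln(2) / λ

Given m = 0.1406:
λ = ln(2) / 0.1406 = 0.693147 / 0.1406 = 4.9299

Verification: ln(2) / 4.9299 = 0.1406 ✓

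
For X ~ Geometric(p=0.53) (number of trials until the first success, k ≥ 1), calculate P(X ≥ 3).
0.220900

We have X ~ Geometric(p=0.53) (number of trials until the first success, k ≥ 1).

For discrete distributions, P(X ≥ 3) = 1 - P(X ≤ 2).

P(X ≤ 2) = 0.779100
P(X ≥ 3) = 1 - 0.779100 = 0.220900

So there's approximately a 22.1% chance that X is at least 3.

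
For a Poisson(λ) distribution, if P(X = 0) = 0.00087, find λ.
λ = 7.0470

For a Poisson(λ) distribution, the PMF at 0 is:
P(X = 0) = λ^0 e^(-λ) / 0! = e^(-λ)

Given P(X = 0) = 0.00087:
e^(-λ) = 0.00087
-λ = ln(0.00087)
λ = -ln(0.00087) = 7.0470

Verification: e^(-7.0470) = 0.00087 ✓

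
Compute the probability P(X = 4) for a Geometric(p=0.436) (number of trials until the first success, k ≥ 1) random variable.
0.078221

We have X ~ Geometric(p=0.436) (number of trials until the first success, k ≥ 1).

For a Geometric distribution, the PMF gives us the probability of each outcome.

Using the PMF formula:
P(X = 4) = 0.078221

Rounded to 4 decimal places: 0.0782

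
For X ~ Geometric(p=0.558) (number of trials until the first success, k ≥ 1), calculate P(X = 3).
0.109013

We have X ~ Geometric(p=0.558) (number of trials until the first success, k ≥ 1).

For a Geometric distribution, the PMF gives us the probability of each outcome.

Using the PMF formula:
P(X = 3) = 0.109013

Rounded to 4 decimal places: 0.1090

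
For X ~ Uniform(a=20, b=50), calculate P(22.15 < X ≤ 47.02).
0.829000

We have X ~ Uniform(a=20, b=50).

To find P(22.15 < X ≤ 47.02), we use:
P(22.15 < X ≤ 47.02) = P(X ≤ 47.02) - P(X ≤ 22.15)
                 = F(47.02) - F(22.15)
                 = 0.900667 - 0.071667
                 = 0.829000

So there's approximately a 82.9% chance that X falls in this range.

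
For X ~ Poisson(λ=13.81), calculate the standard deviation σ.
3.7162

We have X ~ Poisson(λ=13.81).

For a Poisson distribution with λ=13.81:
σ = √Var(X) = 3.7162

The standard deviation is the square root of the variance.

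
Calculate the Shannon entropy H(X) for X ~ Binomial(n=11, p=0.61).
1.8969 nats

We have X ~ Binomial(n=11, p=0.61).

The Shannon entropy measures the uncertainty or information content of the distribution.

For a Binomial distribution with n=11, p=0.61:
H(X) = 1.8969 nats

(In bits, this would be 2.7367 bits.)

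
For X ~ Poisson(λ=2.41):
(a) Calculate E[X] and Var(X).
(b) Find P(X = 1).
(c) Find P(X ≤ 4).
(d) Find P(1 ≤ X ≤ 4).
(a) E[X] = 2.4100, Var(X) = 2.4100
(b) P(X = 1) = 0.216455
(c) P(X ≤ 4) = 0.902873
(d) P(1 ≤ X ≤ 4) = 0.813058

We have X ~ Poisson(λ=2.41).

(a) Moments:
E[X] = 2.4100
Var(X) = 2.4100
σ = √Var(X) = 1.5524

(b) Point probability using PMF:
P(X = 1) = 0.216455

(c) Cumulative probability using CDF:
P(X ≤ 4) = F(4) = 0.902873

(d) Range probability:
P(1 ≤ X ≤ 4) = P(X ≤ 4) - P(X ≤ 0)
                   = F(4) - F(0)
                   = 0.902873 - 0.089815
                   = 0.813058

This means approximately 81.3% of outcomes fall in the interval [1, 4].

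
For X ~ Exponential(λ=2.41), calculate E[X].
0.4149

We have X ~ Exponential(λ=2.41).

For an Exponential distribution with λ=2.41:
E[X] = 0.4149

This is the expected (average) value of X.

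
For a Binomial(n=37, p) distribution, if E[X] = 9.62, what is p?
p = 0.26

For a Binomial(n, p) distribution:
E[X] = n × p

Given n = 37 and E[X] = 9.62:
9.62 = 37 × p
p = 9.62 / 37 = 0.26

Verification: Binomial(37, 0.26) has E[X] = 9.62 ✓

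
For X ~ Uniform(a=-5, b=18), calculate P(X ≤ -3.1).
0.082609

We have X ~ Uniform(a=-5, b=18).

The CDF gives us P(X ≤ k).

Using the CDF:
P(X ≤ -3.1) = 0.082609

This means there's approximately a 8.3% chance that X is at most -3.1.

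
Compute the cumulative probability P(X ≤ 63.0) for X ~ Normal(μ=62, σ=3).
0.630559

We have X ~ Normal(μ=62, σ=3).

The CDF gives us P(X ≤ k).

Using the CDF:
P(X ≤ 63.0) = 0.630559

This means there's approximately a 63.1% chance that X is at most 63.0.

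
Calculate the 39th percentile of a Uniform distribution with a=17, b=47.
28.7000

We have X ~ Uniform(a=17, b=47).

We want to find x such that P(X ≤ x) = 0.39.

This is the 39th percentile, which means 39% of values fall below this point.

Using the inverse CDF (quantile function):
x = F⁻¹(0.39) = 28.7000

Verification: P(X ≤ 28.7000) = 0.39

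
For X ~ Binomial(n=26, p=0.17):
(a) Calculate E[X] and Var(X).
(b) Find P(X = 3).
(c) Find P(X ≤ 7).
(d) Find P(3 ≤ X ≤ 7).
(a) E[X] = 4.4200, Var(X) = 3.6686
(b) P(X = 3) = 0.175839
(c) P(X ≤ 7) = 0.938737
(d) P(3 ≤ X ≤ 7) = 0.781637

We have X ~ Binomial(n=26, p=0.17).

(a) Moments:
E[X] = 4.4200
Var(X) = 3.6686
σ = √Var(X) = 1.9154

(b) Point probability using PMF:
P(X = 3) = 0.175839

(c) Cumulative probability using CDF:
P(X ≤ 7) = F(7) = 0.938737

(d) Range probability:
P(3 ≤ X ≤ 7) = P(X ≤ 7) - P(X ≤ 2)
                   = F(7) - F(2)
                   = 0.938737 - 0.157100
                   = 0.781637

This means approximately 78.2% of outcomes fall in the interval [3, 7].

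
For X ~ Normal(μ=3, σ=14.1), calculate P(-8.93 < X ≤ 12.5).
0.551019

We have X ~ Normal(μ=3, σ=14.1).

To find P(-8.93 < X ≤ 12.5), we use:
P(-8.93 < X ≤ 12.5) = P(X ≤ 12.5) - P(X ≤ -8.93)
                 = F(12.5) - F(-8.93)
                 = 0.749768 - 0.198749
                 = 0.551019

So there's approximately a 55.1% chance that X falls in this range.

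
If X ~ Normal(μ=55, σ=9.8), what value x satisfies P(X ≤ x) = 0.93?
69.4628

We have X ~ Normal(μ=55, σ=9.8).

We want to find x such that P(X ≤ x) = 0.93.

This is the 93rd percentile, which means 93% of values fall below this point.

Using the inverse CDF (quantile function):
x = F⁻¹(0.93) = 69.4628

Verification: P(X ≤ 69.4628) = 0.93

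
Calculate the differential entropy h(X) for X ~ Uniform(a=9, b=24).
2.7081 nats

We have X ~ Uniform(a=9, b=24).

The differential entropy measures the uncertainty or information content of the distribution.

For a Uniform distribution with a=9, b=24:
h(X) = 2.7081 nats

(In bits, this would be 3.9069 bits.)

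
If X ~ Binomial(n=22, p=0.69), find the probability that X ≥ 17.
0.278407

We have X ~ Binomial(n=22, p=0.69).

For discrete distributions, P(X ≥ 17) = 1 - P(X ≤ 16).

P(X ≤ 16) = 0.721593
P(X ≥ 17) = 1 - 0.721593 = 0.278407

So there's approximately a 27.8% chance that X is at least 17.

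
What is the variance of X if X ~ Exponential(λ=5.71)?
0.0307

We have X ~ Exponential(λ=5.71).

For an Exponential distribution with λ=5.71:
Var(X) = 0.0307

The variance measures the spread of the distribution around the mean.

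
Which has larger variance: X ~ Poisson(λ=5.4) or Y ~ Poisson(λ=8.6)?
Y has larger variance (8.6000 > 5.4000)

Compute the variance for each distribution:

X ~ Poisson(λ=5.4):
Var(X) = 5.4000

Y ~ Poisson(λ=8.6):
Var(Y) = 8.6000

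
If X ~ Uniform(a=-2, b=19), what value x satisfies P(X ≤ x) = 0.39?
6.1900

We have X ~ Uniform(a=-2, b=19).

We want to find x such that P(X ≤ x) = 0.39.

This is the 39th percentile, which means 39% of values fall below this point.

Using the inverse CDF (quantile function):
x = F⁻¹(0.39) = 6.1900

Verification: P(X ≤ 6.1900) = 0.39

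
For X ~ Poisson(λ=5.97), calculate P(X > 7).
0.251900

We have X ~ Poisson(λ=5.97).

P(X > 7) = 1 - P(X ≤ 7)
                = 1 - F(7)
                = 1 - 0.748100
                = 0.251900

So there's approximately a 25.2% chance that X exceeds 7.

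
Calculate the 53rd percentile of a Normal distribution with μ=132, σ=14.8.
133.1140

We have X ~ Normal(μ=132, σ=14.8).

We want to find x such that P(X ≤ x) = 0.53.

This is the 53rd percentile, which means 53% of values fall below this point.

Using the inverse CDF (quantile function):
x = F⁻¹(0.53) = 133.1140

Verification: P(X ≤ 133.1140) = 0.53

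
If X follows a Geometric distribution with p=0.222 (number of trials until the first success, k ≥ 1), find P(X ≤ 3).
0.529089

We have X ~ Geometric(p=0.222) (number of trials until the first success, k ≥ 1).

The CDF gives us P(X ≤ k).

Using the CDF:
P(X ≤ 3) = 0.529089

This means there's approximately a 52.9% chance that X is at most 3.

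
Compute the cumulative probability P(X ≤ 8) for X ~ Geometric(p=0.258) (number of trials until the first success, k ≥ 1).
0.908118

We have X ~ Geometric(p=0.258) (number of trials until the first success, k ≥ 1).

The CDF gives us P(X ≤ k).

Using the CDF:
P(X ≤ 8) = 0.908118

This means there's approximately a 90.8% chance that X is at most 8.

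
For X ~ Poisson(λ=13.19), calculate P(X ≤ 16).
0.821539

We have X ~ Poisson(λ=13.19).

The CDF gives us P(X ≤ k).

Using the CDF:
P(X ≤ 16) = 0.821539

This means there's approximately a 82.2% chance that X is at most 16.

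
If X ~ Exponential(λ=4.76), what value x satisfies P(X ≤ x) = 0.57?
0.1773

We have X ~ Exponential(λ=4.76).

We want to find x such that P(X ≤ x) = 0.57.

This is the 57th percentile, which means 57% of values fall below this point.

Using the inverse CDF (quantile function):
x = F⁻¹(0.57) = 0.1773

Verification: P(X ≤ 0.1773) = 0.57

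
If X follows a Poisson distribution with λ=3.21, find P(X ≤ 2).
0.377821

We have X ~ Poisson(λ=3.21).

The CDF gives us P(X ≤ k).

Using the CDF:
P(X ≤ 2) = 0.377821

This means there's approximately a 37.8% chance that X is at most 2.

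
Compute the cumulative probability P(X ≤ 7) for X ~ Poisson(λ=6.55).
0.665432

We have X ~ Poisson(λ=6.55).

The CDF gives us P(X ≤ k).

Using the CDF:
P(X ≤ 7) = 0.665432

This means there's approximately a 66.5% chance that X is at most 7.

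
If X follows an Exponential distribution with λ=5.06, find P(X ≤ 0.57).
0.944101

We have X ~ Exponential(λ=5.06).

The CDF gives us P(X ≤ k).

Using the CDF:
P(X ≤ 0.57) = 0.944101

This means there's approximately a 94.4% chance that X is at most 0.57.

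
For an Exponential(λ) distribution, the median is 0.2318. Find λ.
λ = 2.9903

For X ~ Exponential(λ), the CDF is F(x) = 1 - e^(-λx).
The median m satisfies F(m) = 0.5:
1 - e^(-λm) = 0.5
e^(-λm) = 0.5
λm = ln(2)
m = ln(2) / λ

Given m = 0.2318:
λ = ln(2) / 0.2318 = 0.693147 / 0.2318 = 2.9903

Verification: ln(2) / 2.9903 = 0.2318 ✓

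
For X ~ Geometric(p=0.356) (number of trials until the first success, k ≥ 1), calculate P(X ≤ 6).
0.928663

We have X ~ Geometric(p=0.356) (number of trials until the first success, k ≥ 1).

The CDF gives us P(X ≤ k).

Using the CDF:
P(X ≤ 6) = 0.928663

This means there's approximately a 92.9% chance that X is at most 6.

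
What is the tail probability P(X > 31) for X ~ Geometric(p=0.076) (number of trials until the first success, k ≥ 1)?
0.086264

We have X ~ Geometric(p=0.076) (number of trials until the first success, k ≥ 1).

P(X > 31) = 1 - P(X ≤ 31)
                = 1 - F(31)
                = 1 - 0.913736
                = 0.086264

So there's approximately a 8.6% chance that X exceeds 31.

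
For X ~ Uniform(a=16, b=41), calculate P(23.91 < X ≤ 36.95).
0.521600

We have X ~ Uniform(a=16, b=41).

To find P(23.91 < X ≤ 36.95), we use:
P(23.91 < X ≤ 36.95) = P(X ≤ 36.95) - P(X ≤ 23.91)
                 = F(36.95) - F(23.91)
                 = 0.838000 - 0.316400
                 = 0.521600

So there's approximately a 52.2% chance that X falls in this range.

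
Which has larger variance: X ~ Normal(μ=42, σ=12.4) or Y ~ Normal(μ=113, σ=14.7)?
Y has larger variance (216.0900 > 153.7600)

Compute the variance for each distribution:

X ~ Normal(μ=42, σ=12.4):
Var(X) = 153.7600

Y ~ Normal(μ=113, σ=14.7):
Var(Y) = 216.0900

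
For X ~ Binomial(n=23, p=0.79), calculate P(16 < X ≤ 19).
0.550253

We have X ~ Binomial(n=23, p=0.79).

To find P(16 < X ≤ 19), we use:
P(16 < X ≤ 19) = P(X ≤ 19) - P(X ≤ 16)
                 = F(19) - F(16)
                 = 0.742504 - 0.192251
                 = 0.550253

So there's approximately a 55.0% chance that X falls in this range.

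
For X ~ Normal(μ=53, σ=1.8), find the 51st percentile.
53.0451

We have X ~ Normal(μ=53, σ=1.8).

We want to find x such that P(X ≤ x) = 0.51.

This is the 51st percentile, which means 51% of values fall below this point.

Using the inverse CDF (quantile function):
x = F⁻¹(0.51) = 53.0451

Verification: P(X ≤ 53.0451) = 0.51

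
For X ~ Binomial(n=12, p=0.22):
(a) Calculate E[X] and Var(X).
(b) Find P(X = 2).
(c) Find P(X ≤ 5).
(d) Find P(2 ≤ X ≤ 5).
(a) E[X] = 2.6400, Var(X) = 2.0592
(b) P(X = 2) = 0.266278
(c) P(X ≤ 5) = 0.969561
(d) P(2 ≤ X ≤ 5) = 0.747196

We have X ~ Binomial(n=12, p=0.22).

(a) Moments:
E[X] = 2.6400
Var(X) = 2.0592
σ = √Var(X) = 1.4350

(b) Point probability using PMF:
P(X = 2) = 0.266278

(c) Cumulative probability using CDF:
P(X ≤ 5) = F(5) = 0.969561

(d) Range probability:
P(2 ≤ X ≤ 5) = P(X ≤ 5) - P(X ≤ 1)
                   = F(5) - F(1)
                   = 0.969561 - 0.222365
                   = 0.747196

This means approximately 74.7% of outcomes fall in the interval [2, 5].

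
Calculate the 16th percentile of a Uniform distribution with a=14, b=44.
18.8000

We have X ~ Uniform(a=14, b=44).

We want to find x such that P(X ≤ x) = 0.16.

This is the 16th percentile, which means 16% of values fall below this point.

Using the inverse CDF (quantile function):
x = F⁻¹(0.16) = 18.8000

Verification: P(X ≤ 18.8000) = 0.16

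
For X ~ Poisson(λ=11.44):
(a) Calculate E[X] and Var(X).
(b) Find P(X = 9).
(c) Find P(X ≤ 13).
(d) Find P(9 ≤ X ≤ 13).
(a) E[X] = 11.4400, Var(X) = 11.4400
(b) P(X = 9) = 0.099481
(c) P(X ≤ 13) = 0.739022
(d) P(9 ≤ X ≤ 13) = 0.543779

We have X ~ Poisson(λ=11.44).

(a) Moments:
E[X] = 11.4400
Var(X) = 11.4400
σ = √Var(X) = 3.3823

(b) Point probability using PMF:
P(X = 9) = 0.099481

(c) Cumulative probability using CDF:
P(X ≤ 13) = F(13) = 0.739022

(d) Range probability:
P(9 ≤ X ≤ 13) = P(X ≤ 13) - P(X ≤ 8)
                   = F(13) - F(8)
                   = 0.739022 - 0.195244
                   = 0.543779

This means approximately 54.4% of outcomes fall in the interval [9, 13].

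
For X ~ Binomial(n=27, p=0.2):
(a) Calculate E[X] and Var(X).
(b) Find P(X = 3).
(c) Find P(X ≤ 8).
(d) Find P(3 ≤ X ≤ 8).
(a) E[X] = 5.4000, Var(X) = 4.3200
(b) P(X = 3) = 0.110503
(c) P(X ≤ 8) = 0.926347
(d) P(3 ≤ X ≤ 8) = 0.854567

We have X ~ Binomial(n=27, p=0.2).

(a) Moments:
E[X] = 5.4000
Var(X) = 4.3200
σ = √Var(X) = 2.0785

(b) Point probability using PMF:
P(X = 3) = 0.110503

(c) Cumulative probability using CDF:
P(X ≤ 8) = F(8) = 0.926347

(d) Range probability:
P(3 ≤ X ≤ 8) = P(X ≤ 8) - P(X ≤ 2)
                   = F(8) - F(2)
                   = 0.926347 - 0.071780
                   = 0.854567

This means approximately 85.5% of outcomes fall in the interval [3, 8].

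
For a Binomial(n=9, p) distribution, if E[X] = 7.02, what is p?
p = 0.78

For a Binomial(n, p) distribution:
E[X] = n × p

Given n = 9 and E[X] = 7.02:
7.02 = 9 × p
p = 7.02 / 9 = 0.78

Verification: Binomial(9, 0.78) has E[X] = 7.02 ✓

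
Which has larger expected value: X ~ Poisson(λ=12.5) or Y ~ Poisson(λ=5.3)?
X has larger mean (12.5000 > 5.3000)

Compute the expected value for each distribution:

X ~ Poisson(λ=12.5):
E[X] = 12.5000

Y ~ Poisson(λ=5.3):
E[Y] = 5.3000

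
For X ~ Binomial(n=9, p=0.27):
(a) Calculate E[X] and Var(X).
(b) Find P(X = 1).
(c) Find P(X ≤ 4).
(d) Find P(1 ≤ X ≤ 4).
(a) E[X] = 2.4300, Var(X) = 1.7739
(b) P(X = 1) = 0.195970
(c) P(X ≤ 4) = 0.933797
(d) P(1 ≤ X ≤ 4) = 0.874926

We have X ~ Binomial(n=9, p=0.27).

(a) Moments:
E[X] = 2.4300
Var(X) = 1.7739
σ = √Var(X) = 1.3319

(b) Point probability using PMF:
P(X = 1) = 0.195970

(c) Cumulative probability using CDF:
P(X ≤ 4) = F(4) = 0.933797

(d) Range probability:
P(1 ≤ X ≤ 4) = P(X ≤ 4) - P(X ≤ 0)
                   = F(4) - F(0)
                   = 0.933797 - 0.058872
                   = 0.874926

This means approximately 87.5% of outcomes fall in the interval [1, 4].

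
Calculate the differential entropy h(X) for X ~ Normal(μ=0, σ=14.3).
4.0792 nats

We have X ~ Normal(μ=0, σ=14.3).

The differential entropy measures the uncertainty or information content of the distribution.

For a Normal distribution with μ=0, σ=14.3:
h(X) = 4.0792 nats

(In bits, this would be 5.8850 bits.)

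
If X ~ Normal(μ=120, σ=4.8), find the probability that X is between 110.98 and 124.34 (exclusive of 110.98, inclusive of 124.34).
0.786936

We have X ~ Normal(μ=120, σ=4.8).

To find P(110.98 < X ≤ 124.34), we use:
P(110.98 < X ≤ 124.34) = P(X ≤ 124.34) - P(X ≤ 110.98)
                 = F(124.34) - F(110.98)
                 = 0.817046 - 0.030111
                 = 0.786936

So there's approximately a 78.7% chance that X falls in this range.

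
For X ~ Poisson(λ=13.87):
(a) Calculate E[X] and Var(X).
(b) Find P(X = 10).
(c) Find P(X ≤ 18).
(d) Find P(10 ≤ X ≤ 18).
(a) E[X] = 13.8700, Var(X) = 13.8700
(b) P(X = 10) = 0.068760
(c) P(X ≤ 18) = 0.889716
(d) P(10 ≤ X ≤ 18) = 0.774018

We have X ~ Poisson(λ=13.87).

(a) Moments:
E[X] = 13.8700
Var(X) = 13.8700
σ = √Var(X) = 3.7242

(b) Point probability using PMF:
P(X = 10) = 0.068760

(c) Cumulative probability using CDF:
P(X ≤ 18) = F(18) = 0.889716

(d) Range probability:
P(10 ≤ X ≤ 18) = P(X ≤ 18) - P(X ≤ 9)
                   = F(18) - F(9)
                   = 0.889716 - 0.115698
                   = 0.774018

This means approximately 77.4% of outcomes fall in the interval [10, 18].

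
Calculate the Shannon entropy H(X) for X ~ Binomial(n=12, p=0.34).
1.9092 nats

We have X ~ Binomial(n=12, p=0.34).

The Shannon entropy measures the uncertainty or information content of the distribution.

For a Binomial distribution with n=12, p=0.34:
H(X) = 1.9092 nats

(In bits, this would be 2.7544 bits.)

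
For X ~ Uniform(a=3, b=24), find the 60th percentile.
15.6000

We have X ~ Uniform(a=3, b=24).

We want to find x such that P(X ≤ x) = 0.6.

This is the 60th percentile, which means 60% of values fall below this point.

Using the inverse CDF (quantile function):
x = F⁻¹(0.6) = 15.6000

Verification: P(X ≤ 15.6000) = 0.6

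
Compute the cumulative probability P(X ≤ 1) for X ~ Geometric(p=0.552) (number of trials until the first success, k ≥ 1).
0.552000

We have X ~ Geometric(p=0.552) (number of trials until the first success, k ≥ 1).

The CDF gives us P(X ≤ k).

Using the CDF:
P(X ≤ 1) = 0.552000

This means there's approximately a 55.2% chance that X is at most 1.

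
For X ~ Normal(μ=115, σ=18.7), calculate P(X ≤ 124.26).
0.689766

We have X ~ Normal(μ=115, σ=18.7).

The CDF gives us P(X ≤ k).

Using the CDF:
P(X ≤ 124.26) = 0.689766

This means there's approximately a 69.0% chance that X is at most 124.26.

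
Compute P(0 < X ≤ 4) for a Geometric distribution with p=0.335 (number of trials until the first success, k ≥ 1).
0.804437

We have X ~ Geometric(p=0.335) (number of trials until the first success, k ≥ 1).

To find P(0 < X ≤ 4), we use:
P(0 < X ≤ 4) = P(X ≤ 4) - P(X ≤ 0)
                 = F(4) - F(0)
                 = 0.804437 - 0.000000
                 = 0.804437

So there's approximately a 80.4% chance that X falls in this range.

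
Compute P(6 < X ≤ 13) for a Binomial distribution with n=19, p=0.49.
0.876136

We have X ~ Binomial(n=19, p=0.49).

To find P(6 < X ≤ 13), we use:
P(6 < X ≤ 13) = P(X ≤ 13) - P(X ≤ 6)
                 = F(13) - F(6)
                 = 0.973948 - 0.097812
                 = 0.876136

So there's approximately a 87.6% chance that X falls in this range.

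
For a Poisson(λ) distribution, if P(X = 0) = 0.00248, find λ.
λ = 5.9995

For a Poisson(λ) distribution, the PMF at 0 is:
P(X = 0) = λ^0 e^(-λ) / 0! = e^(-λ)

Given P(X = 0) = 0.00248:
e^(-λ) = 0.00248
-λ = ln(0.00248)
λ = -ln(0.00248) = 5.9995

Verification: e^(-5.9995) = 0.00248 ✓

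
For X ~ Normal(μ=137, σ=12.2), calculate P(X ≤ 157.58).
0.954187

We have X ~ Normal(μ=137, σ=12.2).

The CDF gives us P(X ≤ k).

Using the CDF:
P(X ≤ 157.58) = 0.954187

This means there's approximately a 95.4% chance that X is at most 157.58.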